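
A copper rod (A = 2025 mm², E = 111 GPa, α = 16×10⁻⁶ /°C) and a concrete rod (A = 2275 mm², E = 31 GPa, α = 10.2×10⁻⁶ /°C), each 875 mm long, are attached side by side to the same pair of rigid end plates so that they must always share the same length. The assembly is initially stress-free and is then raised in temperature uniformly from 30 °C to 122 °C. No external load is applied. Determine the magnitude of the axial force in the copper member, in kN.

P ≈ 28.6 kN (compressive in the copper)

Both members must finish at the same length. With the larger α, the copper tends to over-expand; the plates restrain it, putting the copper in compression and the concrete in tension. With no external load the two internal forces are equal and opposite, magnitude P.
Equating the net (thermal + elastic) strains gives |α₁ − α₂|·ΔT = P·[1/(A₁E₁) + 1/(A₂E₂)].
|α₁ − α₂|·ΔT = 5.8×10⁻⁶ × 92 = 0.0005336.
1/(A₁E₁) + 1/(A₂E₂) = 1/(2025×111×10³) + 1/(2275×31×10³) = 1.863×10⁻⁸ N⁻¹.
P = 0.0005336 / 1.863×10⁻⁸ = 28640 N = 28.64 kN.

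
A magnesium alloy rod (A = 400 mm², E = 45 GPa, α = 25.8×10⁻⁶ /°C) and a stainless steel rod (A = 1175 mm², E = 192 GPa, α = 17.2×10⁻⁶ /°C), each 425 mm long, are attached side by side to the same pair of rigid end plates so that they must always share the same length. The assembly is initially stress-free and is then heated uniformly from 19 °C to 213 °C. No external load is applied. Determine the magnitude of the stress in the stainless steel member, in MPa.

Both members must finish at the same length. With the larger α, the magnesium alloy tends to over-expand; the plates restrain it, putting the magnesium alloy in compression and the stainless steel in tension. With no external load the two internal forces are equal and opposite, magnitude P.
Compatibility of the two members (thermal + elastic change equal): (α₁ − α₂)ΔT = P·[1/(A₁E₁) + 1/(A₂E₂)].
|α₁ − α₂|·ΔT = 8.6×10⁻⁶ × 194 = 0.001668.
1/(A₁E₁) + 1/(A₂E₂) = 1/(400×45×10³) + 1/(1175×192×10³) = 5.999×10⁻⁸ N⁻¹.
So P = 0.001668 / 5.999×10⁻⁸ = 27.81 kN.
σ_{stainless steel} = P/A₂ = 27810/1175 = 23.67 MPa, tensile.

σ ≈ 23.7 MPa (tensile)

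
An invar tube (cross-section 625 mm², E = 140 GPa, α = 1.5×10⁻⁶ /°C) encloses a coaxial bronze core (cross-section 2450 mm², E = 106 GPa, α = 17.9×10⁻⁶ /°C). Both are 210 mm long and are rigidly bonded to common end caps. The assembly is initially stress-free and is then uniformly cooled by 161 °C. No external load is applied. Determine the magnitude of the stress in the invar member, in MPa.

Equilibrium of a rigid end plate with no external load gives equal and opposite internal forces ±P in the two members. Since α_{bronze} > α_{invar}, cooling drives the bronze into tension and the invar into compression.
Equating the net (thermal + elastic) strains gives |α₁ − α₂|·ΔT = P·[1/(A₁E₁) + 1/(A₂E₂)].
|α₁ − α₂|·ΔT = 16.4×10⁻⁶ × 161 = 0.00264.
1/(A₁E₁) + 1/(A₂E₂) = 1/(625×140×10³) + 1/(2450×106×10³) = 1.528×10⁻⁸ N⁻¹.
P = 0.00264 / 1.528×10⁻⁸ = 172800 N = 172.8 kN.
σ_{invar} = P/A₁ = 172800/625 = 276.5 MPa, compressive.

σ ≈ 276 MPa (compressive)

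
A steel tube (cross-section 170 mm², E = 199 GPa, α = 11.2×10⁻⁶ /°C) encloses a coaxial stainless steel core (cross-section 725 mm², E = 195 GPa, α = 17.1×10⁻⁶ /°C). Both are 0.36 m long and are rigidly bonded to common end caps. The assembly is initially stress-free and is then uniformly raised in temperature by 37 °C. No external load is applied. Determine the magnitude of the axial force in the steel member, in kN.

Both members must finish at the same length. With the larger α, the stainless steel tends to over-expand; the plates restrain it, putting the stainless steel in compression and the steel in tension. With no external load the two internal forces are equal and opposite, magnitude P.
Compatibility of the two members (thermal + elastic change equal): (α₁ − α₂)ΔT = P·[1/(A₁E₁) + 1/(A₂E₂)].
|α₁ − α₂|·ΔT = 5.9×10⁻⁶ × 37 = 0.0002183.
1/(A₁E₁) + 1/(A₂E₂) = 1/(170×199×10³) + 1/(725×195×10³) = 3.663×10⁻⁸ N⁻¹.
So P = 0.0002183 / 3.663×10⁻⁸ = 5.959 kN.

P ≈ 5.96 kN (tensile in the steel)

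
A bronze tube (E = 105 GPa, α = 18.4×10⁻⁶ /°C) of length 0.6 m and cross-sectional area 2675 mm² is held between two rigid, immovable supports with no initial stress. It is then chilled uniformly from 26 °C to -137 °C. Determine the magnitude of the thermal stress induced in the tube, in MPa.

σ ≈ 315 MPa (tensile)

With length fixed, the mechanical strain must cancel the thermal strain αΔT = 18.4×10⁻⁶ × 163 = 2999.2×10⁻⁶.
Hence σ = E·αΔT = 105×10³ × 2999.2×10⁻⁶ = 314.9 MPa, tensile.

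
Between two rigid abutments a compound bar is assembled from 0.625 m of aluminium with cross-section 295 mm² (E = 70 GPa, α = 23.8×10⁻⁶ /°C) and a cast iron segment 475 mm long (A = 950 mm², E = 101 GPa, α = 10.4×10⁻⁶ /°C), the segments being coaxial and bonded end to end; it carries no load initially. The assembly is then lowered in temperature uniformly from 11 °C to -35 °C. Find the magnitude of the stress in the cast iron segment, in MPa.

σ ≈ 27.2 MPa (tensile)

With the walls removed the bar would change length by δ_free = Σ αᵢΔT Lᵢ = 23.8×10⁻⁶×46×625 + 10.4×10⁻⁶×46×475 = 0.9115 mm.
Since the ends are fixed, an axial force P builds up, equal in every segment, with P · Σ Lᵢ/(AᵢEᵢ) = δ_free.
Σ Lᵢ/(AᵢEᵢ) = 625/(295×70×10³) + 475/(950×101×10³) = 3.522×10⁻⁵ mm/N.
P = 0.9115 / 3.522×10⁻⁵ = 25880 N = 25.88 kN, tensile.
σ_{cast iron} = P / A = 25880 / 950 = 27.24 MPa.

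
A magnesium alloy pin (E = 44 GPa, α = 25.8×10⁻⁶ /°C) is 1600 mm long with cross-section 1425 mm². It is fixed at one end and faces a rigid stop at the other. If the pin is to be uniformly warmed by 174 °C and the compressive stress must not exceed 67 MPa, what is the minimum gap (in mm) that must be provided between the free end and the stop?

g ≈ 4.75 mm

With no wall the pin would lengthen by αΔT L = 25.8×10⁻⁶ × 174 × 1600 = 7.183 mm.
At the allowable stress the elastic shortening the wall may impose is σL/E = 67 × 1600 / (44×10³) = 2.436 mm.
So the gap has to take up the difference, g_min = δ_free − σL/E = 7.183 − 2.436 = 4.746 mm.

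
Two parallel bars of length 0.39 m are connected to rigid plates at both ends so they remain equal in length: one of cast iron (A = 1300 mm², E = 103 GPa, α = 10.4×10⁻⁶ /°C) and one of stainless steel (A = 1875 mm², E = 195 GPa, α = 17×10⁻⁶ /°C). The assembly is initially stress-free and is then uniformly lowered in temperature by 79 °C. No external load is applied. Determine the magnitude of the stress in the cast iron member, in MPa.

Equilibrium of a rigid end plate with no external load gives equal and opposite internal forces ±P in the two members. Since α_{stainless steel} > α_{cast iron}, cooling drives the stainless steel into tension and the cast iron into compression.
Compatibility of the two members (thermal + elastic change equal): (α₁ − α₂)ΔT = P·[1/(A₁E₁) + 1/(A₂E₂)].
|α₁ − α₂|·ΔT = 6.6×10⁻⁶ × 79 = 0.0005214.
1/(A₁E₁) + 1/(A₂E₂) = 1/(1300×103×10³) + 1/(1875×195×10³) = 1.02×10⁻⁸ N⁻¹.
P = 0.0005214 / 1.02×10⁻⁸ = 51100 N = 51.1 kN.
σ_{cast iron} = P/A₁ = 51100/1300 = 39.31 MPa, compressive.

σ ≈ 39.3 MPa (compressive)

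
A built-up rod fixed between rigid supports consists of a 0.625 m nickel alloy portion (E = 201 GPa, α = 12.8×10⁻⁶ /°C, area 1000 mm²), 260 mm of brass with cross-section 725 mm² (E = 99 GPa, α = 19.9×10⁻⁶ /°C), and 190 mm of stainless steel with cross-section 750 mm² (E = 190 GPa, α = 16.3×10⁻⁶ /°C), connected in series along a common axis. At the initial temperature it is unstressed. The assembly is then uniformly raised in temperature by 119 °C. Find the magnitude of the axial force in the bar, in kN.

P ≈ 240 kN (compressive)

If the supports were absent, the total length change would be Σ αᵢΔT Lᵢ = 12.8×10⁻⁶×119×625 + 19.9×10⁻⁶×119×260 + 16.3×10⁻⁶×119×190 = 1.936 mm.
The rigid supports impose zero overall length change; the single axial force P common to all segments must satisfy P Σ Lᵢ/(AᵢEᵢ) = δ_free.
Σ Lᵢ/(AᵢEᵢ) = 625/(1000×201×10³) + 260/(725×99×10³) + 190/(750×190×10³) = 8.065×10⁻⁶ mm/N.
P = 1.936 / 8.065×10⁻⁶ = 240100 N = 240.1 kN, compressive.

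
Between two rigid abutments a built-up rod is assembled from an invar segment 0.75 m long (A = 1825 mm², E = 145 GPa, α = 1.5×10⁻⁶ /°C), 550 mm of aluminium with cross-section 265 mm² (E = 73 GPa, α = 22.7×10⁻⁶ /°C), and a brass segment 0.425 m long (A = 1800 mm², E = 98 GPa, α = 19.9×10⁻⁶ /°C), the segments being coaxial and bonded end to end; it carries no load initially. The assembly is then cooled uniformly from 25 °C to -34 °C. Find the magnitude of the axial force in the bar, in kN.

P ≈ 38.7 kN (tensile)

With the walls removed the bar would change length by δ_free = Σ αᵢΔT Lᵢ = 1.5×10⁻⁶×59×750 + 22.7×10⁻⁶×59×550 + 19.9×10⁻⁶×59×425 = 1.302 mm.
Since the ends are fixed, an axial force P builds up, equal in every segment, with P · Σ Lᵢ/(AᵢEᵢ) = δ_free.
Σ Lᵢ/(AᵢEᵢ) = 750/(1825×145×10³) + 550/(265×73×10³) + 425/(1800×98×10³) = 3.367×10⁻⁵ mm/N.
P = 1.302 / 3.367×10⁻⁵ = 38660 N = 38.66 kN, tensile.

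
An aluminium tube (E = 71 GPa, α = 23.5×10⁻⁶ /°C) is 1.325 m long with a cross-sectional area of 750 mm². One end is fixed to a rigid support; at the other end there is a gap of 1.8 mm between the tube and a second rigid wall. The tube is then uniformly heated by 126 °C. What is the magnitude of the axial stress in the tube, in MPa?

Unrestrained expansion: δ_free = αΔT L = 23.5×10⁻⁶ × 126 × 1325 = 3.923 mm.
After closing the 1.8 mm clearance, 3.923 − 1.8 = 2.123 mm of expansion remains to be suppressed by the wall.
That suppressed elongation corresponds to σ = E·Δ/L = 71×10³ × 2.123/1325 = 113.8 MPa.

σ ≈ 114 MPa (compressive)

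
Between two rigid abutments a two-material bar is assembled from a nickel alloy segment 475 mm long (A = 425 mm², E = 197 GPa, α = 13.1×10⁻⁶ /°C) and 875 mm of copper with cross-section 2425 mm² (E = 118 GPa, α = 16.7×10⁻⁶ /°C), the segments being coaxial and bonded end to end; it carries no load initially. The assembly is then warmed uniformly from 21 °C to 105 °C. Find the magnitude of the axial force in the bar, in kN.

P ≈ 200 kN (compressive)

If the supports were absent, the total length change would be Σ αᵢΔT Lᵢ = 13.1×10⁻⁶×84×475 + 16.7×10⁻⁶×84×875 = 1.75 mm.
The walls prevent any net length change, so an axial force P (same in every segment) develops. Compatibility: P · Σ Lᵢ/(AᵢEᵢ) = δ_free.
The series flexibility is Σ Lᵢ/(AᵢEᵢ) = 475/(425×197×10³) + 875/(2425×118×10³) = 8.731×10⁻⁶ mm/N.
Hence P = δ_free / Σ(L/AE) = 1.75/8.731×10⁻⁶ = 200.4 kN (compressive).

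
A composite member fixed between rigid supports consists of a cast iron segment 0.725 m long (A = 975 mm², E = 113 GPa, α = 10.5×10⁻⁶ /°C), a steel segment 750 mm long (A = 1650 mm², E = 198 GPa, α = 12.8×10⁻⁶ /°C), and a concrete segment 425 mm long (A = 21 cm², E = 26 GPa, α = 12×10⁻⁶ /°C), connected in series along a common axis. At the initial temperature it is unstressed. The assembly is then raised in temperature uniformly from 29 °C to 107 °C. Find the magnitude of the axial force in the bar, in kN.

If the supports were absent, the total length change would be Σ αᵢΔT Lᵢ = 10.5×10⁻⁶×78×725 + 12.8×10⁻⁶×78×750 + 12×10⁻⁶×78×425 = 1.74 mm.
The rigid supports impose zero overall length change; the single axial force P common to all segments must satisfy P Σ Lᵢ/(AᵢEᵢ) = δ_free.
The series flexibility is Σ Lᵢ/(AᵢEᵢ) = 725/(975×113×10³) + 750/(1650×198×10³) + 425/(2100×26×10³) = 1.666×10⁻⁵ mm/N.
P = 1.74 / 1.666×10⁻⁵ = 104500 N = 104.5 kN, compressive.

P ≈ 104 kN (compressive)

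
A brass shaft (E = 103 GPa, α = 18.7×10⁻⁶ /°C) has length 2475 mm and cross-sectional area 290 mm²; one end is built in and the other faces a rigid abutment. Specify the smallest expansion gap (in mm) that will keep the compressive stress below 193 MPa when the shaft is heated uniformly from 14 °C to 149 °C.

With no wall the shaft would lengthen by αΔT L = 18.7×10⁻⁶ × 135 × 2475 = 6.248 mm.
At the allowable stress the elastic shortening the wall may impose is σL/E = 193 × 2475 / (103×10³) = 4.638 mm.
So the gap has to take up the difference, g_min = δ_free − σL/E = 6.248 − 4.638 = 1.611 mm.

g ≈ 1.61 mm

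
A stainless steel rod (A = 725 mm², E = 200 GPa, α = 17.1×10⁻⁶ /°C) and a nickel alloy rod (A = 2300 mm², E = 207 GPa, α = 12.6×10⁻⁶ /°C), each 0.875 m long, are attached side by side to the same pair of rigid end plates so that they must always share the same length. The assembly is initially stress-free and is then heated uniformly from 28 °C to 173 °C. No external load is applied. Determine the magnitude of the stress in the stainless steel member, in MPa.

σ ≈ 100 MPa (compressive)

Equilibrium of a rigid end plate with no external load gives equal and opposite internal forces ±P in the two members. Since α_{stainless steel} > α_{nickel alloy}, heating drives the stainless steel into compression and the nickel alloy into tension.
Compatibility of the two members (thermal + elastic change equal): (α₁ − α₂)ΔT = P·[1/(A₁E₁) + 1/(A₂E₂)].
|α₁ − α₂|·ΔT = 4.5×10⁻⁶ × 145 = 0.0006525.
1/(A₁E₁) + 1/(A₂E₂) = 1/(725×200×10³) + 1/(2300×207×10³) = 8.997×10⁻⁹ N⁻¹.
P = 0.0006525 / 8.997×10⁻⁹ = 72520 N = 72.52 kN.
σ_{stainless steel} = P/A₁ = 72520/725 = 100 MPa, compressive.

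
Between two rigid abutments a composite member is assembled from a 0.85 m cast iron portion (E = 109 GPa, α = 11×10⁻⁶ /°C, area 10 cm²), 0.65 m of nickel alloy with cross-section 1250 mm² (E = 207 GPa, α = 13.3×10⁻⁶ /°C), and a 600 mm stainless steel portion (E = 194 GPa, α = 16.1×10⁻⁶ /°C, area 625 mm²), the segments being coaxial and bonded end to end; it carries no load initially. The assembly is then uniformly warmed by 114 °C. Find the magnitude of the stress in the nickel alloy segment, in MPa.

σ ≈ 165 MPa (compressive)

Free thermal expansion of the whole bar: Σ αᵢΔT Lᵢ = 11×10⁻⁶×114×850 + 13.3×10⁻⁶×114×650 + 16.1×10⁻⁶×114×600 = 3.153 mm.
The walls prevent any net length change, so an axial force P (same in every segment) develops. Compatibility: P · Σ Lᵢ/(AᵢEᵢ) = δ_free.
Σ Lᵢ/(AᵢEᵢ) = 850/(1000×109×10³) + 650/(1250×207×10³) + 600/(625×194×10³) = 1.526×10⁻⁵ mm/N.
P = 3.153 / 1.526×10⁻⁵ = 206600 N = 206.6 kN, compressive.
σ_{nickel alloy} = P / A = 206600 / 1250 = 165.3 MPa.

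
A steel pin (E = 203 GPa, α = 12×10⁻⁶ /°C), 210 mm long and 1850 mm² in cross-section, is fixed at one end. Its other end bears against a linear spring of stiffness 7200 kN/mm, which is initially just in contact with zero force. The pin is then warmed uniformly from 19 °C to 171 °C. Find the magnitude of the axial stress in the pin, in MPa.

If the spring were absent the pin would lengthen by αΔT L = 12×10⁻⁶ × 152 × 210 = 0.383 mm.
With a force P in the spring, the elastic change of the pin is PL/(AE) and that of the spring is P/k; compatibility requires their sum to equal δ_free.
So P = δ_free / [L/(AE) + 1/k] = 0.383 / [ 210/(1850×203×10³) + 1/(7200×10³) ].
P = 0.383 / 6.981×10⁻⁷ = 548700 N.
σ = P/A = 548700/1850 = 296.6 MPa.

σ ≈ 297 MPa (compressive)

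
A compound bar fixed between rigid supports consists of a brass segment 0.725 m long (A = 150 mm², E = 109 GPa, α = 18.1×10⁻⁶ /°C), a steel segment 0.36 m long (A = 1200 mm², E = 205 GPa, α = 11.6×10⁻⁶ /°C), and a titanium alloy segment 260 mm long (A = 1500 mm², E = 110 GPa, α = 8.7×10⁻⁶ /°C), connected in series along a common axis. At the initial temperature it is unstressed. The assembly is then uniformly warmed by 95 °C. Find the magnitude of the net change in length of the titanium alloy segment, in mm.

If the supports were absent, the total length change would be Σ αᵢΔT Lᵢ = 18.1×10⁻⁶×95×725 + 11.6×10⁻⁶×95×360 + 8.7×10⁻⁶×95×260 = 1.858 mm.
Since the ends are fixed, an axial force P builds up, equal in every segment, with P · Σ Lᵢ/(AᵢEᵢ) = δ_free.
Σ Lᵢ/(AᵢEᵢ) = 725/(150×109×10³) + 360/(1200×205×10³) + 260/(1500×110×10³) = 4.738×10⁻⁵ mm/N.
P = 1.858 / 4.738×10⁻⁵ = 39220 N = 39.22 kN, compressive.
For the titanium alloy segment, free thermal change = 8.7×10⁻⁶×95×260 = 0.2149 mm and elastic change from P = 39220×260/(1500×110×10³) = 0.0618 mm; these oppose, so the net change is 0.153 mm (segment lengthens).

|ΔL| ≈ 0.153 mm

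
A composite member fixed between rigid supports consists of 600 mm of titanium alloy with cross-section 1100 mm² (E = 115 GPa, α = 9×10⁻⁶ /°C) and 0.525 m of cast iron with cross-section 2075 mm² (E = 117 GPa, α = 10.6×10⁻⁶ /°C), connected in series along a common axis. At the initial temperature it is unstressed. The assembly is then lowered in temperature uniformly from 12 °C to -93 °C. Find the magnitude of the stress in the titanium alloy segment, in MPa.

σ ≈ 152 MPa (tensile)

If the supports were absent, the total length change would be Σ αᵢΔT Lᵢ = 9×10⁻⁶×105×600 + 10.6×10⁻⁶×105×525 = 1.151 mm.
Since the ends are fixed, an axial force P builds up, equal in every segment, with P · Σ Lᵢ/(AᵢEᵢ) = δ_free.
Σ Lᵢ/(AᵢEᵢ) = 600/(1100×115×10³) + 525/(2075×117×10³) = 6.906×10⁻⁶ mm/N.
So P = 1.151 / 6.906×10⁻⁶ = 166.7 kN, tensile.
σ_{titanium alloy} = P / A = 166700 / 1100 = 151.6 MPa.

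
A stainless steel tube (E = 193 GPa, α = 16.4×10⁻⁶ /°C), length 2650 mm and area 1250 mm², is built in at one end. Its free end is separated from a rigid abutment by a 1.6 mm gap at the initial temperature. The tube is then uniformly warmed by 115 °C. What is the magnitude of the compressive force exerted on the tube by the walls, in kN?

Free thermal elongation = αΔT L = 16.4×10⁻⁶ × 115 × 2650 = 4.998 mm.
After closing the 1.6 mm clearance, 4.998 − 1.6 = 3.398 mm of expansion remains to be suppressed by the wall.
So σ = E(δ_free − g)/L = 193×10³ × 3.398/2650 = 247.5 MPa.
P = σA = 247.5 × 1250 = 309.3 kN.

P ≈ 309 kN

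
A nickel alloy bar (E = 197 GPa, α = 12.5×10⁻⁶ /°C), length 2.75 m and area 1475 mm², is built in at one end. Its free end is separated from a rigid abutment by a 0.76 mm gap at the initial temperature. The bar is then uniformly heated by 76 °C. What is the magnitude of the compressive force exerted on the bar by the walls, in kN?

Free thermal elongation = αΔT L = 12.5×10⁻⁶ × 76 × 2750 = 2.612 mm.
This exceeds the 0.76 mm gap, so the wall pushes back. The portion of expansion that must be recovered elastically is δ_free − gap = 2.612 − 0.76 = 1.852 mm.
Compatibility: PL/(AE) = 1.852 mm, so σ = P/A = E × (1.852/2750) = 132.7 MPa.
P = σA = 132.7 × 1475 = 195.7 kN.

P ≈ 196 kN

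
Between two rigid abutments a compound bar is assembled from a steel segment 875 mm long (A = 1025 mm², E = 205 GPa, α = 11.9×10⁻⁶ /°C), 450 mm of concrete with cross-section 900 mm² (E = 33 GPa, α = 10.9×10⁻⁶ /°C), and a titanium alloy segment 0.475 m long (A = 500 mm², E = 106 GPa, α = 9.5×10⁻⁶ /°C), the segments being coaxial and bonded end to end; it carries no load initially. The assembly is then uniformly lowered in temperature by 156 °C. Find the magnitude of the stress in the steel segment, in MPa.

If the supports were absent, the total length change would be Σ αᵢΔT Lᵢ = 11.9×10⁻⁶×156×875 + 10.9×10⁻⁶×156×450 + 9.5×10⁻⁶×156×475 = 3.093 mm.
Since the ends are fixed, an axial force P builds up, equal in every segment, with P · Σ Lᵢ/(AᵢEᵢ) = δ_free.
The series flexibility is Σ Lᵢ/(AᵢEᵢ) = 875/(1025×205×10³) + 450/(900×33×10³) + 475/(500×106×10³) = 2.828×10⁻⁵ mm/N.
P = 3.093 / 2.828×10⁻⁵ = 109400 N = 109.4 kN, tensile.
σ_{steel} = P / A = 109400 / 1025 = 106.7 MPa.

σ ≈ 107 MPa (tensile)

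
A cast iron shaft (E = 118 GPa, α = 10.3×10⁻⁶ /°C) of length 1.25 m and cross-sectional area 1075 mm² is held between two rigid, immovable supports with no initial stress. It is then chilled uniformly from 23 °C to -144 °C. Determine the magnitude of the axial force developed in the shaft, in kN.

P ≈ 218 kN (tensile)

With zero net strain, σ = E·αΔT = 118 GPa × 10.3×10⁻⁶ × 167 = 203 MPa.
Axial force P = σA = 203 × 1075 = 218200 N = 218.2 kN, tensile.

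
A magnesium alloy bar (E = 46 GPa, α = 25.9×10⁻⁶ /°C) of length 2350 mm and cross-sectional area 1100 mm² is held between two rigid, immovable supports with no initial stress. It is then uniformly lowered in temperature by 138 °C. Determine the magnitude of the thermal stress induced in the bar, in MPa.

The supports are rigid, so the total axial strain is zero. The restrained thermal strain is ε = αΔT = 25.9×10⁻⁶ × 138 = 3574.2×10⁻⁶.
Hence σ = E·αΔT = 46×10³ × 3574.2×10⁻⁶ = 164.4 MPa, tensile.

σ ≈ 164 MPa (tensile)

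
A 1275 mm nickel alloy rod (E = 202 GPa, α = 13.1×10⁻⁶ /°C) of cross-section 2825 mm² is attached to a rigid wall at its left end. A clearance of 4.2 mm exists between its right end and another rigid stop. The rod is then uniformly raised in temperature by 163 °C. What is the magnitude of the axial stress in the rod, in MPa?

If the wall were absent the rod would grow by αΔT L = 13.1×10⁻⁶ × 163 × 1275 = 2.723 mm.
This is smaller than the 4.2 mm clearance, so the rod expands freely without reaching the stop — the stress is zero.

σ ≈ 0 MPa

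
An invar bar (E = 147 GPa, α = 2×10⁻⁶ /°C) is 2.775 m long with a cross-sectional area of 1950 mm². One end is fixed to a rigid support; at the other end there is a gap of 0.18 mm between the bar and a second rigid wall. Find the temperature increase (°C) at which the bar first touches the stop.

ΔT ≈ 32.4 °C

Contact occurs when the free expansion equals the gap: αΔT L = 0.18 mm.
So ΔT = g/(αL) = 0.18/(2×10⁻⁶ × 2775) = 32.43 °C.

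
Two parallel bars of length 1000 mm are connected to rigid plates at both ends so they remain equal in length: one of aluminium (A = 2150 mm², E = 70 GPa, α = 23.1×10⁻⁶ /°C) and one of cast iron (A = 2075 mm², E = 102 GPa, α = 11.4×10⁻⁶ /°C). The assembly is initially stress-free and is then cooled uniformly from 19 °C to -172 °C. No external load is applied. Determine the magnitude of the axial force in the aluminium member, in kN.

P ≈ 197 kN (tensile in the aluminium)

The aluminium has the larger α, so on cooling it would change length more than the cast iron if both were free. The rigid plates force a common final length, so the aluminium is put into tension and the cast iron into compression, with equal and opposite forces P (no external load).
Equating the net (thermal + elastic) strains gives |α₁ − α₂|·ΔT = P·[1/(A₁E₁) + 1/(A₂E₂)].
|α₁ − α₂|·ΔT = 11.7×10⁻⁶ × 191 = 0.002235.
1/(A₁E₁) + 1/(A₂E₂) = 1/(2150×70×10³) + 1/(2075×102×10³) = 1.137×10⁻⁸ N⁻¹.
P = 0.002235 / 1.137×10⁻⁸ = 196600 N = 196.6 kN.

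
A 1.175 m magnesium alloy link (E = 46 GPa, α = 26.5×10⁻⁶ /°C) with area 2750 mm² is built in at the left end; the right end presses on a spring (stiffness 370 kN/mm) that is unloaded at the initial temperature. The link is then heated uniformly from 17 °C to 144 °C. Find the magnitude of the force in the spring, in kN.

Free thermal expansion: δ_free = αΔT L = 26.5×10⁻⁶ × 127 × 1175 = 3.954 mm.
Let P be the compressive force at the spring. The link shortens elastically by PL/(AE) and the spring compresses by P/k; together these equal δ_free.
P [ L/(AE) + 1/k ] = δ_free → P [ 1175/(2750×46×10³) + 1/(370×10³) ] = 3.954.
P = 3.954 / 1.199×10⁻⁵ = 329800 N.

P ≈ 330 kN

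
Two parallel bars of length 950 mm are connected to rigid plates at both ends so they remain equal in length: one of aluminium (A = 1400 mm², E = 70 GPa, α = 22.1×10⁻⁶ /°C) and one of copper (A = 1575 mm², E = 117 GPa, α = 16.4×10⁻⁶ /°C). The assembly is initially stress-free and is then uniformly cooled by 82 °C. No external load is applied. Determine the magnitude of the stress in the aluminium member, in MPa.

Equilibrium of a rigid end plate with no external load gives equal and opposite internal forces ±P in the two members. Since α_{aluminium} > α_{copper}, cooling drives the aluminium into tension and the copper into compression.
Compatibility of the two members (thermal + elastic change equal): (α₁ − α₂)ΔT = P·[1/(A₁E₁) + 1/(A₂E₂)].
|α₁ − α₂|·ΔT = 5.7×10⁻⁶ × 82 = 0.0004674.
1/(A₁E₁) + 1/(A₂E₂) = 1/(1400×70×10³) + 1/(1575×117×10³) = 1.563×10⁻⁸ N⁻¹.
P = 0.0004674 / 1.563×10⁻⁸ = 29900 N = 29.9 kN.
σ_{aluminium} = P/A₁ = 29900/1400 = 21.36 MPa, tensile.

σ ≈ 21.4 MPa (tensile)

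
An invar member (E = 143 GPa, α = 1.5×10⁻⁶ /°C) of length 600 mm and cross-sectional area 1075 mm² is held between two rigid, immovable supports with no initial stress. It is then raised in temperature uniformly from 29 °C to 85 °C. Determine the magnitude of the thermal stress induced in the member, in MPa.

The supports are rigid, so the total axial strain is zero. The restrained thermal strain is ε = αΔT = 1.5×10⁻⁶ × 56 = 84×10⁻⁶.
The stress required to suppress this strain is σ = Eε = 143×10³ × 84×10⁻⁶ = 12.01 MPa, compressive since the member is trying to expand.

σ ≈ 12 MPa (compressive)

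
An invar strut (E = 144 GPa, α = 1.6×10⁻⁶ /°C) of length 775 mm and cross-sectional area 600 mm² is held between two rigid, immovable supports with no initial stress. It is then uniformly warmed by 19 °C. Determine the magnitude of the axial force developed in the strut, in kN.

Full restraint means ε = 0, so the stress is σ = EαΔT = 144×10³ × 1.6×10⁻⁶ × 19 = 4.378 MPa.
Axial force P = σA = 4.378 × 600 = 2627 N = 2.627 kN, compressive.

P ≈ 2.63 kN (compressive)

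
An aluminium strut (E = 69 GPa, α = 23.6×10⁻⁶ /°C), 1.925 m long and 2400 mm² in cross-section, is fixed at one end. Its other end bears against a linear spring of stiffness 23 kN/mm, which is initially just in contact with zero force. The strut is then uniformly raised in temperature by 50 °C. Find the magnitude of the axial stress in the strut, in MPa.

Free thermal expansion: δ_free = αΔT L = 23.6×10⁻⁶ × 50 × 1925 = 2.272 mm.
With a force P in the spring, the elastic change of the strut is PL/(AE) and that of the spring is P/k; compatibility requires their sum to equal δ_free.
P [ L/(AE) + 1/k ] = δ_free → P [ 1925/(2400×69×10³) + 1/(23×10³) ] = 2.272.
P = 2.272 / 5.51×10⁻⁵ = 41220 N.
σ = P/A = 41220/2400 = 17.18 MPa.

σ ≈ 17.2 MPa (compressive)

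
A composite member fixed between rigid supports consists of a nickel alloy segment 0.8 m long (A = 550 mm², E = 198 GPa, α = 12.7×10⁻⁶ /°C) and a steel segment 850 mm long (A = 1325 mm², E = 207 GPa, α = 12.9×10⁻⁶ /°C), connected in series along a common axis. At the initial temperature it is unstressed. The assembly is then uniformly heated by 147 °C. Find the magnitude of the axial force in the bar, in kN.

With the walls removed the bar would change length by δ_free = Σ αᵢΔT Lᵢ = 12.7×10⁻⁶×147×800 + 12.9×10⁻⁶×147×850 = 3.105 mm.
The walls prevent any net length change, so an axial force P (same in every segment) develops. Compatibility: P · Σ Lᵢ/(AᵢEᵢ) = δ_free.
Σ Lᵢ/(AᵢEᵢ) = 800/(550×198×10³) + 850/(1325×207×10³) = 1.045×10⁻⁵ mm/N.
P = 3.105 / 1.045×10⁻⁵ = 297300 N = 297.3 kN, compressive.

P ≈ 297 kN (compressive)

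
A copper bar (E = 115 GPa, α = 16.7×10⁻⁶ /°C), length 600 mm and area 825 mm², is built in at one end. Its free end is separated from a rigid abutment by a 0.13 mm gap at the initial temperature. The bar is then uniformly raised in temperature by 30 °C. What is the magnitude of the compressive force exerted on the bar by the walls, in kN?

If the wall were absent the bar would grow by αΔT L = 16.7×10⁻⁶ × 30 × 600 = 0.3006 mm.
After closing the 0.13 mm clearance, 0.3006 − 0.13 = 0.1706 mm of expansion remains to be suppressed by the wall.
Compatibility: PL/(AE) = 0.1706 mm, so σ = P/A = E × (0.1706/600) = 32.7 MPa.
Force on the wall = σA = 32.7 × 825 mm² = 26.98 kN.

P ≈ 27 kN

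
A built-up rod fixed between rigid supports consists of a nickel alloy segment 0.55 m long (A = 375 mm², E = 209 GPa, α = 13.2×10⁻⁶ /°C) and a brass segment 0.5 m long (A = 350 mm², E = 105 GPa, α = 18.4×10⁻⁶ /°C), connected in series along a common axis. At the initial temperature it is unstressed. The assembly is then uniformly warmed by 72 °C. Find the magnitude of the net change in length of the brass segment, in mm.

|ΔL| ≈ 0.119 mm

If the supports were absent, the total length change would be Σ αᵢΔT Lᵢ = 13.2×10⁻⁶×72×550 + 18.4×10⁻⁶×72×500 = 1.185 mm.
The walls prevent any net length change, so an axial force P (same in every segment) develops. Compatibility: P · Σ Lᵢ/(AᵢEᵢ) = δ_free.
Σ Lᵢ/(AᵢEᵢ) = 550/(375×209×10³) + 500/(350×105×10³) = 2.062×10⁻⁵ mm/N.
P = 1.185 / 2.062×10⁻⁵ = 57470 N = 57.47 kN, compressive.
For the brass segment, free thermal change = 18.4×10⁻⁶×72×500 = 0.6624 mm and elastic change from P = 57470×500/(350×105×10³) = 0.7819 mm; these oppose, so the net change is 0.119 mm (segment shortens).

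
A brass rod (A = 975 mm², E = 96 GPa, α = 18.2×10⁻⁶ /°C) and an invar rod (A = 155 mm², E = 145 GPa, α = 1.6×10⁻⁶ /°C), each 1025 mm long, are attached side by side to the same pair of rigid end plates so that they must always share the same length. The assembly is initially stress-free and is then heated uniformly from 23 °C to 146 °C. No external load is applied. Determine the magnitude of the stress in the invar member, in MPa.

The brass has the larger α, so on heating it would change length more than the invar if both were free. The rigid plates force a common final length, so the brass is put into compression and the invar into tension, with equal and opposite forces P (no external load).
Setting the final lengths equal and cancelling L: (α₁ − α₂)ΔT = P/(A₁E₁) + P/(A₂E₂).
|α₁ − α₂|·ΔT = 16.6×10⁻⁶ × 123 = 0.002042.
1/(A₁E₁) + 1/(A₂E₂) = 1/(975×96×10³) + 1/(155×145×10³) = 5.518×10⁻⁸ N⁻¹.
P = 0.002042 / 5.518×10⁻⁸ = 37000 N = 37 kN.
σ_{invar} = P/A₂ = 37000/155 = 238.7 MPa, tensile.

σ ≈ 239 MPa (tensile)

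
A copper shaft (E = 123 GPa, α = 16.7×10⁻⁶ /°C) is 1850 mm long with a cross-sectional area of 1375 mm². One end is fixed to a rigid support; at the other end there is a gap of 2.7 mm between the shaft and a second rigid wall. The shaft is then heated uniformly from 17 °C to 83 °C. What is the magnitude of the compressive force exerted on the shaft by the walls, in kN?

P ≈ 0 kN

Free thermal elongation = αΔT L = 16.7×10⁻⁶ × 66 × 1850 = 2.039 mm.
This is smaller than the 2.7 mm clearance, so the shaft expands freely without reaching the stop — the stress is zero.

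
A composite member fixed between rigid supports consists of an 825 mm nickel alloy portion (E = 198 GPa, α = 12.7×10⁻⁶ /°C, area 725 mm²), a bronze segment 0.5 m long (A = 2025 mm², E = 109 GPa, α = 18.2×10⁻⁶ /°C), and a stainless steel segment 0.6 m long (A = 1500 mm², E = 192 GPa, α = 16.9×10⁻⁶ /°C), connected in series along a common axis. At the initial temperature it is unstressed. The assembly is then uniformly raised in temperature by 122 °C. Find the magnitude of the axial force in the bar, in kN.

P ≈ 359 kN (compressive)

With the walls removed the bar would change length by δ_free = Σ αᵢΔT Lᵢ = 12.7×10⁻⁶×122×825 + 18.2×10⁻⁶×122×500 + 16.9×10⁻⁶×122×600 = 3.626 mm.
The rigid supports impose zero overall length change; the single axial force P common to all segments must satisfy P Σ Lᵢ/(AᵢEᵢ) = δ_free.
Σ Lᵢ/(AᵢEᵢ) = 825/(725×198×10³) + 500/(2025×109×10³) + 600/(1500×192×10³) = 1.01×10⁻⁵ mm/N.
Hence P = δ_free / Σ(L/AE) = 3.626/1.01×10⁻⁵ = 359.1 kN (compressive).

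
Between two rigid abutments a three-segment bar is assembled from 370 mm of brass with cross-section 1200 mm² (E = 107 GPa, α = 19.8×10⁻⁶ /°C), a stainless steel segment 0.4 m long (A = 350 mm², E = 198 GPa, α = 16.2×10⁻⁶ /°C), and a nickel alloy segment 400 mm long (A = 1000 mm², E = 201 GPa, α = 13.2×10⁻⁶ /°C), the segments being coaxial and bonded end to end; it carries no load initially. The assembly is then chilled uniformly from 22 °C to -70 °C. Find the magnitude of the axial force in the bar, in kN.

P ≈ 165 kN (tensile)

Free thermal contraction of the whole bar: Σ αᵢΔT Lᵢ = 19.8×10⁻⁶×92×370 + 16.2×10⁻⁶×92×400 + 13.2×10⁻⁶×92×400 = 1.756 mm.
Since the ends are fixed, an axial force P builds up, equal in every segment, with P · Σ Lᵢ/(AᵢEᵢ) = δ_free.
Σ Lᵢ/(AᵢEᵢ) = 370/(1200×107×10³) + 400/(350×198×10³) + 400/(1000×201×10³) = 1.064×10⁻⁵ mm/N.
So P = 1.756 / 1.064×10⁻⁵ = 165 kN, tensile.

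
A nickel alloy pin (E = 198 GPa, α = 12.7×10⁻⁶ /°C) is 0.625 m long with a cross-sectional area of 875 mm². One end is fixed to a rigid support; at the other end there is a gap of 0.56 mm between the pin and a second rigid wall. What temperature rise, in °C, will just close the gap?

Contact occurs when the free expansion equals the gap: αΔT L = 0.56 mm.
So ΔT = g/(αL) = 0.56/(12.7×10⁻⁶ × 625) = 70.55 °C.

ΔT ≈ 70.6 °C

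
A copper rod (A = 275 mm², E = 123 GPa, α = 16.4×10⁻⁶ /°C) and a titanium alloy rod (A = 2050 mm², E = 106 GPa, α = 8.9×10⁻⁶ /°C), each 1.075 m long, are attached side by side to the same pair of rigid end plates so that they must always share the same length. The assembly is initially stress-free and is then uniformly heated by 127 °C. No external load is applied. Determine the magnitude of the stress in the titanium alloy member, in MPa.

Equilibrium of a rigid end plate with no external load gives equal and opposite internal forces ±P in the two members. Since α_{copper} > α_{titanium alloy}, heating drives the copper into compression and the titanium alloy into tension.
Setting the final lengths equal and cancelling L: (α₁ − α₂)ΔT = P/(A₁E₁) + P/(A₂E₂).
|α₁ − α₂|·ΔT = 7.5×10⁻⁶ × 127 = 0.0009525.
1/(A₁E₁) + 1/(A₂E₂) = 1/(275×123×10³) + 1/(2050×106×10³) = 3.417×10⁻⁸ N⁻¹.
So P = 0.0009525 / 3.417×10⁻⁸ = 27.88 kN.
σ_{titanium alloy} = P/A₂ = 27880/2050 = 13.6 MPa, tensile.

σ ≈ 13.6 MPa (tensile)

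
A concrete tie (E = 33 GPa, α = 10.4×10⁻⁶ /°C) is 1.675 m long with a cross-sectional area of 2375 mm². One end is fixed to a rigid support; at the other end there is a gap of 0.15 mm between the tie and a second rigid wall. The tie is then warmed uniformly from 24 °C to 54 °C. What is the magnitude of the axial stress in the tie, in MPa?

If the wall were absent the tie would grow by αΔT L = 10.4×10⁻⁶ × 30 × 1675 = 0.5226 mm.
After closing the 0.15 mm clearance, 0.5226 − 0.15 = 0.3726 mm of expansion remains to be suppressed by the wall.
That suppressed elongation corresponds to σ = E·Δ/L = 33×10³ × 0.3726/1675 = 7.341 MPa.

σ ≈ 7.34 MPa (compressive)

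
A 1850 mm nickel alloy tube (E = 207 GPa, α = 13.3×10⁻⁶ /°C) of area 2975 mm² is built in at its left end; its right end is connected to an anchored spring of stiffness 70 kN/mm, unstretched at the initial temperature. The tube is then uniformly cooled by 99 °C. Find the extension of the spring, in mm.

The unrestrained thermal change is αΔT L = 13.3×10⁻⁶ × 99 × 1850 = 2.436 mm.
With a force P in the spring, the elastic change of the tube is PL/(AE) and that of the spring is P/k; compatibility requires their sum to equal δ_free.
So P = δ_free / [L/(AE) + 1/k] = 2.436 / [ 1850/(2975×207×10³) + 1/(70×10³) ].
P = 2.436 / 1.729×10⁻⁵ = 140900 N.
Spring extension = P/k = 140900/(70×10³) = 2.013 mm.

δ ≈ 2.01 mm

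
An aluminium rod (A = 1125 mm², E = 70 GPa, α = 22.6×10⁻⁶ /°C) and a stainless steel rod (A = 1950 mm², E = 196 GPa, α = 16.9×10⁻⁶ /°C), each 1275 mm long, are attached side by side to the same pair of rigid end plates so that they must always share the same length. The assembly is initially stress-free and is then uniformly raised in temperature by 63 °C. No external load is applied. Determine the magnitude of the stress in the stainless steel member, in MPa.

σ ≈ 12 MPa (tensile)

Both members must finish at the same length. With the larger α, the aluminium tends to over-expand; the plates restrain it, putting the aluminium in compression and the stainless steel in tension. With no external load the two internal forces are equal and opposite, magnitude P.
Equating the net (thermal + elastic) strains gives |α₁ − α₂|·ΔT = P·[1/(A₁E₁) + 1/(A₂E₂)].
|α₁ − α₂|·ΔT = 5.7×10⁻⁶ × 63 = 0.0003591.
1/(A₁E₁) + 1/(A₂E₂) = 1/(1125×70×10³) + 1/(1950×196×10³) = 1.531×10⁻⁸ N⁻¹.
P = 0.0003591 / 1.531×10⁻⁸ = 23450 N = 23.45 kN.
σ_{stainless steel} = P/A₂ = 23450/1950 = 12.02 MPa, tensile.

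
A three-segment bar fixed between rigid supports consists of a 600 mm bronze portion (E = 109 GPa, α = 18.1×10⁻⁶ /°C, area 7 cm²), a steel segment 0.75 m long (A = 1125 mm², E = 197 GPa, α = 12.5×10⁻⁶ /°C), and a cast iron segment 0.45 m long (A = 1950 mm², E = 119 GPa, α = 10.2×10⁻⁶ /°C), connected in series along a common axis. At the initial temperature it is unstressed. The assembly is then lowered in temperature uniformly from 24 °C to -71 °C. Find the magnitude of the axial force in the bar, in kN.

P ≈ 179 kN (tensile)

If the supports were absent, the total length change would be Σ αᵢΔT Lᵢ = 18.1×10⁻⁶×95×600 + 12.5×10⁻⁶×95×750 + 10.2×10⁻⁶×95×450 = 2.358 mm.
Since the ends are fixed, an axial force P builds up, equal in every segment, with P · Σ Lᵢ/(AᵢEᵢ) = δ_free.
Σ Lᵢ/(AᵢEᵢ) = 600/(700×109×10³) + 750/(1125×197×10³) + 450/(1950×119×10³) = 1.319×10⁻⁵ mm/N.
Hence P = δ_free / Σ(L/AE) = 2.358/1.319×10⁻⁵ = 178.8 kN (tensile).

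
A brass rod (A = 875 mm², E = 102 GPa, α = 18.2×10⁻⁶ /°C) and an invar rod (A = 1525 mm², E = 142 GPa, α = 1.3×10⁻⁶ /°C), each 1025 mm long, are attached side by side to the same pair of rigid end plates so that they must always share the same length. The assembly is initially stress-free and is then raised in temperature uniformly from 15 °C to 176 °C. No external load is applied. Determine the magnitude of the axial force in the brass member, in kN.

The brass has the larger α, so on heating it would change length more than the invar if both were free. The rigid plates force a common final length, so the brass is put into compression and the invar into tension, with equal and opposite forces P (no external load).
Setting the final lengths equal and cancelling L: (α₁ − α₂)ΔT = P/(A₁E₁) + P/(A₂E₂).
|α₁ − α₂|·ΔT = 16.9×10⁻⁶ × 161 = 0.002721.
1/(A₁E₁) + 1/(A₂E₂) = 1/(875×102×10³) + 1/(1525×142×10³) = 1.582×10⁻⁸ N⁻¹.
P = 0.002721 / 1.582×10⁻⁸ = 172000 N = 172 kN.

P ≈ 172 kN (compressive in the brass)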